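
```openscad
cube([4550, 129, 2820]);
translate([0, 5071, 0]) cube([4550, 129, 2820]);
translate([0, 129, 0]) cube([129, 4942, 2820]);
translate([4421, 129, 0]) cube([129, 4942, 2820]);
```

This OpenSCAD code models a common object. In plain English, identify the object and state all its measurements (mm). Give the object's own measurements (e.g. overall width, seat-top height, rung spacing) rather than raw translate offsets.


The wall frame of a small rectangular building: four walls, each 2820 mm tall and 129 mm thick, enclosing a footprint 4550 mm (x) by 5200 mm (y) outside-to-outside, with no floor or roof. The front and back walls (the −y and +y sides) span the full width; the two side walls fit between them.


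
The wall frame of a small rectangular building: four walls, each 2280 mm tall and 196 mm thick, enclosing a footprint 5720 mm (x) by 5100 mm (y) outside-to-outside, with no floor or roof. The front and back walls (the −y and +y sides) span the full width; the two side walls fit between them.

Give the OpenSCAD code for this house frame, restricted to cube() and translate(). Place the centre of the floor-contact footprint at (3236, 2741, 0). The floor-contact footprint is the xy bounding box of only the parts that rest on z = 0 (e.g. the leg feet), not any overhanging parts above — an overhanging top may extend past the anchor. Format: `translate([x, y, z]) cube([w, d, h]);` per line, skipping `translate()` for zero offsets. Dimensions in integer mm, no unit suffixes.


translate([376, 191, 0]) cube([5720, 196, 2280]);
translate([376, 5095, 0]) cube([5720, 196, 2280]);
translate([376, 387, 0]) cube([196, 4708, 2280]);
translate([5900, 387, 0]) cube([196, 4708, 2280]);


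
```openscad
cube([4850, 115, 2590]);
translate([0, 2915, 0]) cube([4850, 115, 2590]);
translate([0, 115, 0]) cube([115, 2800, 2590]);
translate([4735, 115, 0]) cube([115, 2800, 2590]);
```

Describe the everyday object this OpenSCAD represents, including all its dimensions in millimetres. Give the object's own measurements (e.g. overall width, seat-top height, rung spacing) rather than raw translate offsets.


The wall frame of a small rectangular building: four walls, each 2590 mm tall and 115 mm thick, enclosing a footprint 4850 mm (x) by 3030 mm (y) outside-to-outside, with no floor or roof. The front and back walls (the −y and +y sides) span the full width; the two side walls fit between them.


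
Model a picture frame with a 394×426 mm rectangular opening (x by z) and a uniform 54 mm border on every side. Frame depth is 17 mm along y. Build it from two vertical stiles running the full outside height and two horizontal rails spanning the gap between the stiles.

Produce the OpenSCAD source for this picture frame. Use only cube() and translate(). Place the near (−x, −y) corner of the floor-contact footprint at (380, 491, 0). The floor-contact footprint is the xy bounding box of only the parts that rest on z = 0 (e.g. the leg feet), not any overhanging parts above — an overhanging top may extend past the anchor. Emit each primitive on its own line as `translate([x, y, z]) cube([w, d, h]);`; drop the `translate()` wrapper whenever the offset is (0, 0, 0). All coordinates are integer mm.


translate([380, 491, 0]) cube([54, 17, 534]);
translate([828, 491, 0]) cube([54, 17, 534]);
translate([434, 491, 0]) cube([394, 17, 54]);
translate([434, 491, 480]) cube([394, 17, 54]);


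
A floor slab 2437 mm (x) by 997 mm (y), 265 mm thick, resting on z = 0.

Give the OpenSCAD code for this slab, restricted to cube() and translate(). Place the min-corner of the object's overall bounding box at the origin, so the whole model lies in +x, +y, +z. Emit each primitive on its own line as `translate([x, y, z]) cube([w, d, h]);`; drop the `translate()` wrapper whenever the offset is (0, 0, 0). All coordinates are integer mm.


cube([2437, 997, 265]);


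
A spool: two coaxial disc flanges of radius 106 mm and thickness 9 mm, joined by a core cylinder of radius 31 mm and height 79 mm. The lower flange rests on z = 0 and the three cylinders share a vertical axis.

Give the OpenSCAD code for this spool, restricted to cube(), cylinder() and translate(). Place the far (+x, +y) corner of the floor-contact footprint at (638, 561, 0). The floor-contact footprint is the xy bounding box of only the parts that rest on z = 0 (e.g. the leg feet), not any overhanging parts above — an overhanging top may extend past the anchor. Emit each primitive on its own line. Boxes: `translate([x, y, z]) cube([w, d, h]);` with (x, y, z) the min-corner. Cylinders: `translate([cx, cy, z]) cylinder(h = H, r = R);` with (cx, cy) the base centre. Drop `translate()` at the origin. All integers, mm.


translate([532, 455, 0]) cylinder(h = 9, r = 106);
translate([532, 455, 9]) cylinder(h = 79, r = 31);
translate([532, 455, 88]) cylinder(h = 9, r = 106);


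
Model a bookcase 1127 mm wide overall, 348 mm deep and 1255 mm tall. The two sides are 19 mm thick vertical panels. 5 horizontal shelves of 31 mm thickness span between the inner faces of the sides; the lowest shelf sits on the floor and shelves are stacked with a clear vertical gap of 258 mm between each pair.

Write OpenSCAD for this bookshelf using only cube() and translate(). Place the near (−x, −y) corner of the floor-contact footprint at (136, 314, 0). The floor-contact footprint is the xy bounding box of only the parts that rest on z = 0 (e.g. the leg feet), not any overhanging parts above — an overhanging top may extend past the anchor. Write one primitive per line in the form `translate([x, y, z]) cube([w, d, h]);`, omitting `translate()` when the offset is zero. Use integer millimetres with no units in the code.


translate([136, 314, 0]) cube([19, 348, 1255]);
translate([1244, 314, 0]) cube([19, 348, 1255]);
translate([155, 314, 0]) cube([1089, 348, 31]);
translate([155, 314, 289]) cube([1089, 348, 31]);
translate([155, 314, 578]) cube([1089, 348, 31]);
translate([155, 314, 867]) cube([1089, 348, 31]);
translate([155, 314, 1156]) cube([1089, 348, 31]);


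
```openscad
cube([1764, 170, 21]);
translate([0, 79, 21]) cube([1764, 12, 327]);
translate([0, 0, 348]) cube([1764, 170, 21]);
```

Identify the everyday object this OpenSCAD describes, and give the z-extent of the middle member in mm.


An I-beam. The web height is 327 mm.

Two wide flanges with a thin centred web — an I-beam. Overall 369 mm minus two 21 mm flanges gives a web of 369 − 2·21 = 327 mm.


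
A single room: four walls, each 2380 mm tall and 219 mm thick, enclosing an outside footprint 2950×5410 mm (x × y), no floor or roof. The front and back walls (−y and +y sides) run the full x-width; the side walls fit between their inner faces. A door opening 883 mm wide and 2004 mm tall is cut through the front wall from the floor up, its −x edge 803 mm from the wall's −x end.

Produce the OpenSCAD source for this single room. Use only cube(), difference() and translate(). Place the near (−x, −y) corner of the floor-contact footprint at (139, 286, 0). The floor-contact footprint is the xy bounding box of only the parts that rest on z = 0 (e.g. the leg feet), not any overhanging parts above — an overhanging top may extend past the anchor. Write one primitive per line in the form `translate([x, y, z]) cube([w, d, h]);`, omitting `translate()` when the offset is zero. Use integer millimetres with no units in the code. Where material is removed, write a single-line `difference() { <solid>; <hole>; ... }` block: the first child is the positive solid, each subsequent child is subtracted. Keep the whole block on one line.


difference() { translate([139, 286, 0]) cube([2950, 219, 2380]); translate([942, 286, 0]) cube([883, 219, 2004]); }
translate([139, 5477, 0]) cube([2950, 219, 2380]);
translate([139, 505, 0]) cube([219, 4972, 2380]);
translate([2870, 505, 0]) cube([219, 4972, 2380]);


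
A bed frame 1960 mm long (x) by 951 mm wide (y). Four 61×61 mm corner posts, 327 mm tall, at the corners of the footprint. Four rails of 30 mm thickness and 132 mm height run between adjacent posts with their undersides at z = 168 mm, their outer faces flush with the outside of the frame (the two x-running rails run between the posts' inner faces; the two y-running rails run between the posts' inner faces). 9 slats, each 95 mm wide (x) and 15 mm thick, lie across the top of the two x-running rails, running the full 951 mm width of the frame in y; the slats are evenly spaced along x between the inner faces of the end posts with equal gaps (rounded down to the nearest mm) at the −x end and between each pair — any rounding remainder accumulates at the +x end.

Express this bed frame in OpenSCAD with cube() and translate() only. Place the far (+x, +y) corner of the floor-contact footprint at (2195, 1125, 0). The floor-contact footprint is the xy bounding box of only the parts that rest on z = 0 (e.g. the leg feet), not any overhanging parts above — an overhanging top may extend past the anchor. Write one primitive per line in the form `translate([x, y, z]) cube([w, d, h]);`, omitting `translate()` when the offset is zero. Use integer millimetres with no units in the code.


translate([235, 174, 0]) cube([61, 61, 327]);
translate([235, 1064, 0]) cube([61, 61, 327]);
translate([2134, 174, 0]) cube([61, 61, 327]);
translate([2134, 1064, 0]) cube([61, 61, 327]);
translate([296, 174, 168]) cube([1838, 30, 132]);
translate([296, 1095, 168]) cube([1838, 30, 132]);
translate([235, 235, 168]) cube([30, 829, 132]);
translate([2165, 235, 168]) cube([30, 829, 132]);
translate([394, 174, 300]) cube([95, 951, 15]);
translate([587, 174, 300]) cube([95, 951, 15]);
translate([780, 174, 300]) cube([95, 951, 15]);
translate([973, 174, 300]) cube([95, 951, 15]);
translate([1166, 174, 300]) cube([95, 951, 15]);
translate([1359, 174, 300]) cube([95, 951, 15]);
translate([1552, 174, 300]) cube([95, 951, 15]);
translate([1745, 174, 300]) cube([95, 951, 15]);
translate([1938, 174, 300]) cube([95, 951, 15]);


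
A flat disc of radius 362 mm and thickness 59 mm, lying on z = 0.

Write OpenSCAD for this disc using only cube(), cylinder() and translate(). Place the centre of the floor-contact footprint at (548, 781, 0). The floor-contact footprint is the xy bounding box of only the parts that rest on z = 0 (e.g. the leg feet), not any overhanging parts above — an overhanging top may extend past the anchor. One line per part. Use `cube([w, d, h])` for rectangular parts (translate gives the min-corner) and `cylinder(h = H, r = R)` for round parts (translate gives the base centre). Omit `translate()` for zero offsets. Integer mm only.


translate([548, 781, 0]) cylinder(h = 59, r = 362);


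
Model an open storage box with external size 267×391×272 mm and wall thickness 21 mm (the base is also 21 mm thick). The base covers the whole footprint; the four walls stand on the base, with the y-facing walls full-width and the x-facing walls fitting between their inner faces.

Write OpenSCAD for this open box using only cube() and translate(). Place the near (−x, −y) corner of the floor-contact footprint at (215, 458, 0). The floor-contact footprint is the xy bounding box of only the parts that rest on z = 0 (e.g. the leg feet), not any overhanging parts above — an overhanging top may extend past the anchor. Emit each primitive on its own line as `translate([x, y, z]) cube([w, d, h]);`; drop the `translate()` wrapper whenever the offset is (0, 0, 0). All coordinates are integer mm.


translate([215, 458, 0]) cube([267, 391, 21]);
translate([215, 458, 21]) cube([267, 21, 251]);
translate([215, 828, 21]) cube([267, 21, 251]);
translate([215, 479, 21]) cube([21, 349, 251]);
translate([461, 479, 21]) cube([21, 349, 251]);


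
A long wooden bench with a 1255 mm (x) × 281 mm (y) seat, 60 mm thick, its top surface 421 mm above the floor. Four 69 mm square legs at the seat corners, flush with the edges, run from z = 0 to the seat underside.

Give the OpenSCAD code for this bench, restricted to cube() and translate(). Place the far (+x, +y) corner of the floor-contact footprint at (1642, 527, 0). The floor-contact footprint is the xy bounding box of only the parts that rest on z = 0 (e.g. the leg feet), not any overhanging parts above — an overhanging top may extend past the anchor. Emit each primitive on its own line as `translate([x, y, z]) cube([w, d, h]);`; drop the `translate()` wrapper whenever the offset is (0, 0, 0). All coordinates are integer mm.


translate([387, 246, 361]) cube([1255, 281, 60]);
translate([387, 246, 0]) cube([69, 69, 361]);
translate([387, 458, 0]) cube([69, 69, 361]);
translate([1573, 246, 0]) cube([69, 69, 361]);
translate([1573, 458, 0]) cube([69, 69, 361]);


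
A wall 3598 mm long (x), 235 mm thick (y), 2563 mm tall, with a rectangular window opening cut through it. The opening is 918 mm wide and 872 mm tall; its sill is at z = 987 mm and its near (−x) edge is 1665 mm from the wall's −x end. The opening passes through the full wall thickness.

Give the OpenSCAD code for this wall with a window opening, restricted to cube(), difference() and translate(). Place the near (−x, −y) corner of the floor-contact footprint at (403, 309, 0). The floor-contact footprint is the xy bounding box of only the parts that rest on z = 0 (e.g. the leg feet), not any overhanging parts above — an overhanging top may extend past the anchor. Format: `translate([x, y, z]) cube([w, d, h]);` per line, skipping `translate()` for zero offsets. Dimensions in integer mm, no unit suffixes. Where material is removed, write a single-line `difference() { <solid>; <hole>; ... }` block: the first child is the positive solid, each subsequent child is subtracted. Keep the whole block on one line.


difference() { translate([403, 309, 0]) cube([3598, 235, 2563]); translate([2068, 309, 987]) cube([918, 235, 872]); }


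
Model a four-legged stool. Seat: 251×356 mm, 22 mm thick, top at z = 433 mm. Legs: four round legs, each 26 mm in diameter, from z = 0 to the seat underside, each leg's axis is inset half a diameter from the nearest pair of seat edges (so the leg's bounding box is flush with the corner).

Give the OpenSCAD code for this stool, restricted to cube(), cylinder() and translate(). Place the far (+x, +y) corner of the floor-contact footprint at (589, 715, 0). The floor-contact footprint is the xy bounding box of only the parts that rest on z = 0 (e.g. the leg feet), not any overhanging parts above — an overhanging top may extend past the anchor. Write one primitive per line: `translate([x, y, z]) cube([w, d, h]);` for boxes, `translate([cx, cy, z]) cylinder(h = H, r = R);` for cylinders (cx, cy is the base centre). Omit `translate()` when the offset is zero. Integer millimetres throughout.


translate([338, 359, 411]) cube([251, 356, 22]);
translate([351, 372, 0]) cylinder(h = 411, r = 13);
translate([576, 372, 0]) cylinder(h = 411, r = 13);
translate([351, 702, 0]) cylinder(h = 411, r = 13);
translate([576, 702, 0]) cylinder(h = 411, r = 13);


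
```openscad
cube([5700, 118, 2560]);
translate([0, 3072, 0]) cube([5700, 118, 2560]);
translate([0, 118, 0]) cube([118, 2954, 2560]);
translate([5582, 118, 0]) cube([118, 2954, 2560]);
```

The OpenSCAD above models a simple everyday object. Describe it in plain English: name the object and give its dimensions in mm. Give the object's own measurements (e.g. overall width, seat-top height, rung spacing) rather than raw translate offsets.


The wall frame of a small rectangular building: four walls, each 2560 mm tall and 118 mm thick, enclosing a footprint 5700 mm (x) by 3190 mm (y) outside-to-outside, with no floor or roof. The front and back walls (the −y and +y sides) span the full width; the two side walls fit between them.


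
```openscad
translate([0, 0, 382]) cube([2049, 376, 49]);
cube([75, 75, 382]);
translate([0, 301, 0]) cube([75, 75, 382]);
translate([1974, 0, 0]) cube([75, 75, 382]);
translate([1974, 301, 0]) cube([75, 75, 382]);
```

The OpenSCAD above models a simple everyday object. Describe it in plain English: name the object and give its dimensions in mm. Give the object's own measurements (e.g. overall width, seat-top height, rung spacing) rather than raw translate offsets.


A bench: a 2049×376 mm seat slab, 49 mm thick, top at z = 431 mm, on four 75×75 mm square legs flush with the seat corners and standing on z = 0.


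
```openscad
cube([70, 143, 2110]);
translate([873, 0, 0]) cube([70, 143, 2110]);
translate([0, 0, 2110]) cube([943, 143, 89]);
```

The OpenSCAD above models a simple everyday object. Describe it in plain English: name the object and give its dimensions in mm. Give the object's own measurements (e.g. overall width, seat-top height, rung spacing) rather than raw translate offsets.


A door frame. The clear opening is 803 mm wide and 2110 mm high. Two 70 mm wide jambs, 143 mm deep, stand either side of the opening from the floor to the top of the opening. A 89 mm thick head sits across the top of both jambs, spanning the full outside width of the frame.


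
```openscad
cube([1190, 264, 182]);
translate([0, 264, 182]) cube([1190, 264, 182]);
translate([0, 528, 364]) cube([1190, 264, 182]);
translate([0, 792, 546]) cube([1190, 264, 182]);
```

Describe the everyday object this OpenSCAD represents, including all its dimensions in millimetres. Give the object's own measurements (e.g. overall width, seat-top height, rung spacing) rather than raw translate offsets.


A straight staircase of 4 solid steps. Each step is 1190 mm wide (x), 264 mm deep (y, the going) and 182 mm tall (the rise). The first step rests on the floor; each subsequent step sits one going further in +y and one rise higher in +z, directly behind and above the previous step with no overlap.


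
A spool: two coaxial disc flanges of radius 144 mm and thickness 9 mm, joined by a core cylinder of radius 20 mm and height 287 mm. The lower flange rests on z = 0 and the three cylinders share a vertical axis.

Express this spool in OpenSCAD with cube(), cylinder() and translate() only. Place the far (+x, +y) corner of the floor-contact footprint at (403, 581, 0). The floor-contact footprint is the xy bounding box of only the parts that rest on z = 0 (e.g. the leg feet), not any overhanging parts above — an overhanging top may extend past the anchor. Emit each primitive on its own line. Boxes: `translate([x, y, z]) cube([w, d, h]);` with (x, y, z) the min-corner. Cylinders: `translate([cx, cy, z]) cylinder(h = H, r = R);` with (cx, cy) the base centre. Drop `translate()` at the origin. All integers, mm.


translate([259, 437, 0]) cylinder(h = 9, r = 144);
translate([259, 437, 9]) cylinder(h = 287, r = 20);
translate([259, 437, 296]) cylinder(h = 9, r = 144);


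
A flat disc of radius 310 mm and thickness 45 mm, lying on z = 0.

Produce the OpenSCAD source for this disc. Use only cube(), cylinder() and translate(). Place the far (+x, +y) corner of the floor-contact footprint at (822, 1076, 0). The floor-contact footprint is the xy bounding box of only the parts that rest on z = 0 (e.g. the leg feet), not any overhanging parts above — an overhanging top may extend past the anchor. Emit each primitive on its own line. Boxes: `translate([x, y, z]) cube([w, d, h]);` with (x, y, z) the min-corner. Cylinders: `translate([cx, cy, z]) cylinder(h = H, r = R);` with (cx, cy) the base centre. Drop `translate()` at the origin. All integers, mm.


translate([512, 766, 0]) cylinder(h = 45, r = 310);


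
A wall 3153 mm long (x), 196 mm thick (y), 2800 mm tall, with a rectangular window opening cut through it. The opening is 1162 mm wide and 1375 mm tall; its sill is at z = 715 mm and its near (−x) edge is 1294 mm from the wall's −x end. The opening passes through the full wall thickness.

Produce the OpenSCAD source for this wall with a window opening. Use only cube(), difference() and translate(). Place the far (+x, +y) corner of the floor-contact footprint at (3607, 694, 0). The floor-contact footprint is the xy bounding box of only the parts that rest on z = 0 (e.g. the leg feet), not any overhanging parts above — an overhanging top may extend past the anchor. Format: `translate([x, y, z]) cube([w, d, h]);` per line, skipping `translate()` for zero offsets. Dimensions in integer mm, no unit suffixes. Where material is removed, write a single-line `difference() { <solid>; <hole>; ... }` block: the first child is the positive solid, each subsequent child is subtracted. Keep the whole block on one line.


difference() { translate([454, 498, 0]) cube([3153, 196, 2800]); translate([1748, 498, 715]) cube([1162, 196, 1375]); }


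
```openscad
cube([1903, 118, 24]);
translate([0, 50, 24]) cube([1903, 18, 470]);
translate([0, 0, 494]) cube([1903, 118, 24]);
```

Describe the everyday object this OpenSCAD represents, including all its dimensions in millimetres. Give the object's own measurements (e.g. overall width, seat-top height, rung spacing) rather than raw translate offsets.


An I-beam lying along x, 1903 mm long. Overall section height 518 mm. Two flanges 118 mm wide (y) and 24 mm thick, one on the floor and one at the top; a web 18 mm thick runs between them, centred on the flange width.


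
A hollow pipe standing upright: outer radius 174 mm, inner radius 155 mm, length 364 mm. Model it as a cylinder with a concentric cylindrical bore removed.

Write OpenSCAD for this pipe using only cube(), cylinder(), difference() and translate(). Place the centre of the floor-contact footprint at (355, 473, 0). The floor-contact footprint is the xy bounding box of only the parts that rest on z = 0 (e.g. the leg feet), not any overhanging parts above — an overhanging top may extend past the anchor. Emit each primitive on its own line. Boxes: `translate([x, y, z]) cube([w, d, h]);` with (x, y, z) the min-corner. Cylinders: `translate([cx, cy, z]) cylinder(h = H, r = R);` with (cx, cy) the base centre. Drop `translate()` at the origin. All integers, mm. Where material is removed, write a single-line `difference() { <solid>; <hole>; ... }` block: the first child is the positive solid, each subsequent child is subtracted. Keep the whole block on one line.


difference() { translate([355, 473, 0]) cylinder(h = 364, r = 174); translate([355, 473, 0]) cylinder(h = 364, r = 155); }


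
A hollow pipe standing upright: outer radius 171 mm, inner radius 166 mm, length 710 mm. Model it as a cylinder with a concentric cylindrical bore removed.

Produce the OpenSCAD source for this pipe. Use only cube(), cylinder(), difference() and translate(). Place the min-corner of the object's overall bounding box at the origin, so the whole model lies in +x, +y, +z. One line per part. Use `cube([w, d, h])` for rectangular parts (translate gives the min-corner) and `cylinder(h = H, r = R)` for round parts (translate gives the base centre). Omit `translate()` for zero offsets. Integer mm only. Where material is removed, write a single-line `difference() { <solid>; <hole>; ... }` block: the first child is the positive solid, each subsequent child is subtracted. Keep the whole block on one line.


difference() { translate([171, 171, 0]) cylinder(h = 710, r = 171); translate([171, 171, 0]) cylinder(h = 710, r = 166); }


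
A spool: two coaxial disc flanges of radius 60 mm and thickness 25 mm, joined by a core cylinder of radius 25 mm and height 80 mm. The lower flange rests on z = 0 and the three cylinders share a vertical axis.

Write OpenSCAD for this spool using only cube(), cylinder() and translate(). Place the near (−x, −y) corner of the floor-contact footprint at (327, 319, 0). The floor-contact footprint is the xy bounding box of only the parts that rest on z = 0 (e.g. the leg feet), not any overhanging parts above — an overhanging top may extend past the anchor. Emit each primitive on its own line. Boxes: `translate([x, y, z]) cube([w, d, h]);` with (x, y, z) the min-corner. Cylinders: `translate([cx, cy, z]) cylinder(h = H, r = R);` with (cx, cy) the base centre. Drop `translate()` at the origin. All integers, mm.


translate([387, 379, 0]) cylinder(h = 25, r = 60);
translate([387, 379, 25]) cylinder(h = 80, r = 25);
translate([387, 379, 105]) cylinder(h = 25, r = 60);


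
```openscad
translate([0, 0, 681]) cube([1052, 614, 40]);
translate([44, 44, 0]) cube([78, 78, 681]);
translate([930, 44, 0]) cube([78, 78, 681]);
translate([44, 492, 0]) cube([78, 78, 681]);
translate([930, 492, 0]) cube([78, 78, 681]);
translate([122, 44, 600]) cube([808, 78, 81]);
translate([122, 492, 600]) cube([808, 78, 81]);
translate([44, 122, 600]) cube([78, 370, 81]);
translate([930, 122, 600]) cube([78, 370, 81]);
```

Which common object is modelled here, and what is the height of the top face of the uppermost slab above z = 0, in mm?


A table. The table height is 721 mm.

A 1052×614×40 slab sits at z = 681 on four 78 mm square posts — a table. The top surface is at 681 + 40 = 721 mm.


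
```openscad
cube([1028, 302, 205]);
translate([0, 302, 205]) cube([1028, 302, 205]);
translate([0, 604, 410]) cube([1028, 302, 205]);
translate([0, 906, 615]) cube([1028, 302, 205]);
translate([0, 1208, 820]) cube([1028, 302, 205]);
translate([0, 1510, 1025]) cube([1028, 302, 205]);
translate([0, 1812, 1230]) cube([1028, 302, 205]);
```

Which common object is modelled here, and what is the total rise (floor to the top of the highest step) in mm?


A staircase. The total rise is 1435 mm.

7 identical blocks, each offset up and back from the previous — a staircase. Each step is 205 mm tall and there are 7 of them, so the total rise is 7 × 205 = 1435 mm.


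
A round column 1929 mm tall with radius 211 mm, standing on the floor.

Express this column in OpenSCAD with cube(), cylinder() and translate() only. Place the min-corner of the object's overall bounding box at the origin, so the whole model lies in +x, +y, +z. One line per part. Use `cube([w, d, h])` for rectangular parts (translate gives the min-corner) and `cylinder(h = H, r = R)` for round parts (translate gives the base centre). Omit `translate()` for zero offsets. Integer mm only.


translate([211, 211, 0]) cylinder(h = 1929, r = 211);


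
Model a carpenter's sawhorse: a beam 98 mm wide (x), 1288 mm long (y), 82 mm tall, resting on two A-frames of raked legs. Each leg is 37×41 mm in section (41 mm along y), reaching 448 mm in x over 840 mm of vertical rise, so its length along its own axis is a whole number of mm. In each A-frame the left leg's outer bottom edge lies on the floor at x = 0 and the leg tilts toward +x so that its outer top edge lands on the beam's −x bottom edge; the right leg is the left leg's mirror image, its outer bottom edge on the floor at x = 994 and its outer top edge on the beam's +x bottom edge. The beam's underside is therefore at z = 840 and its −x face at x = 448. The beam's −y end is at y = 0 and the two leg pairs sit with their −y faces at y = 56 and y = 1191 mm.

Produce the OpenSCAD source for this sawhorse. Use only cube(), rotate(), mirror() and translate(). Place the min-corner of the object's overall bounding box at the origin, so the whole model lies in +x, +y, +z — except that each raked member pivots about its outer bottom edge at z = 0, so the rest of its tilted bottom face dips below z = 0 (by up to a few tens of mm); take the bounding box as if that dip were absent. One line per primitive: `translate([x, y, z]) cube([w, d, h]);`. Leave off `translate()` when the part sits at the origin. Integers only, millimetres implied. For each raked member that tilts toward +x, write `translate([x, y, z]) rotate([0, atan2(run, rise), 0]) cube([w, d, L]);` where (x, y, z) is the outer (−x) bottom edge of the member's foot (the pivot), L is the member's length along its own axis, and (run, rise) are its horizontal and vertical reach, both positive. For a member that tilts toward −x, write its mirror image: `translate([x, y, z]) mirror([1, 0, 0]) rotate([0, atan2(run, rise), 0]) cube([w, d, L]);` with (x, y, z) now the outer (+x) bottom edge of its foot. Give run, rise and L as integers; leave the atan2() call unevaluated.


translate([448, 0, 840]) cube([98, 1288, 82]);
translate([0, 56, 0]) rotate([0, atan2(448, 840), 0]) cube([37, 41, 952]);
translate([994, 56, 0]) mirror([1, 0, 0]) rotate([0, atan2(448, 840), 0]) cube([37, 41, 952]);
translate([0, 1191, 0]) rotate([0, atan2(448, 840), 0]) cube([37, 41, 952]);
translate([994, 1191, 0]) mirror([1, 0, 0]) rotate([0, atan2(448, 840), 0]) cube([37, 41, 952]);


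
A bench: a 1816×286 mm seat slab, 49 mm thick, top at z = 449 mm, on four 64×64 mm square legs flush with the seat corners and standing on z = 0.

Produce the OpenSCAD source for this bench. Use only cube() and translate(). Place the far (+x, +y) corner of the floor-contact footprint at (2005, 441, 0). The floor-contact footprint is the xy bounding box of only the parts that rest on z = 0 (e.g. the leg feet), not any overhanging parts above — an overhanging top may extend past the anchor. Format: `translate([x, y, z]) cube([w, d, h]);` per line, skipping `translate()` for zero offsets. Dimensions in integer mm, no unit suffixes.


translate([189, 155, 400]) cube([1816, 286, 49]);
translate([189, 155, 0]) cube([64, 64, 400]);
translate([189, 377, 0]) cube([64, 64, 400]);
translate([1941, 155, 0]) cube([64, 64, 400]);
translate([1941, 377, 0]) cube([64, 64, 400]);


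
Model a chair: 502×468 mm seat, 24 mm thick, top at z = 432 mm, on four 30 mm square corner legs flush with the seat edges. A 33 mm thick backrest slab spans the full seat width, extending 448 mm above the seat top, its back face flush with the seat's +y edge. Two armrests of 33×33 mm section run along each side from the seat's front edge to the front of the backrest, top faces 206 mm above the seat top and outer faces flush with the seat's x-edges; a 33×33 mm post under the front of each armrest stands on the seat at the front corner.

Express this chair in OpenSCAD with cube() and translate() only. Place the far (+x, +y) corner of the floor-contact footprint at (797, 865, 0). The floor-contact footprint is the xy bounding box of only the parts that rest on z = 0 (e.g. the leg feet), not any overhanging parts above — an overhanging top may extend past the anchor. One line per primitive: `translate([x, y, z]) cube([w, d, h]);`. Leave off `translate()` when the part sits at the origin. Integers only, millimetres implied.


translate([295, 397, 408]) cube([502, 468, 24]);
translate([295, 397, 0]) cube([30, 30, 408]);
translate([767, 397, 0]) cube([30, 30, 408]);
translate([295, 835, 0]) cube([30, 30, 408]);
translate([767, 835, 0]) cube([30, 30, 408]);
translate([295, 832, 432]) cube([502, 33, 448]);
translate([295, 397, 605]) cube([33, 435, 33]);
translate([764, 397, 605]) cube([33, 435, 33]);
translate([295, 397, 432]) cube([33, 33, 173]);
translate([764, 397, 432]) cube([33, 33, 173]);


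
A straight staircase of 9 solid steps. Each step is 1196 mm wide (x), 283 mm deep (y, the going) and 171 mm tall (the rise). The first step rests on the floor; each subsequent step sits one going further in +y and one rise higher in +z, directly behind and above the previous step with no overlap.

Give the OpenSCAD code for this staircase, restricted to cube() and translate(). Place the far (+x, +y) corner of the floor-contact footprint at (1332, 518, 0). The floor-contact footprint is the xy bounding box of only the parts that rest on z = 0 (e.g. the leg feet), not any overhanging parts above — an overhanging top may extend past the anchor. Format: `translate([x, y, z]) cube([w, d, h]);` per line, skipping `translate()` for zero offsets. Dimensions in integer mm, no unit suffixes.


translate([136, 235, 0]) cube([1196, 283, 171]);
translate([136, 518, 171]) cube([1196, 283, 171]);
translate([136, 801, 342]) cube([1196, 283, 171]);
translate([136, 1084, 513]) cube([1196, 283, 171]);
translate([136, 1367, 684]) cube([1196, 283, 171]);
translate([136, 1650, 855]) cube([1196, 283, 171]);
translate([136, 1933, 1026]) cube([1196, 283, 171]);
translate([136, 2216, 1197]) cube([1196, 283, 171]);
translate([136, 2499, 1368]) cube([1196, 283, 171]);


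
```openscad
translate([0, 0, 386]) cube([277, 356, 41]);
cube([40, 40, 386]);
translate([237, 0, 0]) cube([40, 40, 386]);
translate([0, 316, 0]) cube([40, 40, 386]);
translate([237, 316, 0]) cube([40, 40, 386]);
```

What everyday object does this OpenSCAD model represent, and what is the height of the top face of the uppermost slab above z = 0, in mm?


A stool. The seat height is 427 mm.

A 277×356×41 slab at z = 386 on four corner posts — a stool. The seat top is 386 + 41 = 427 mm.


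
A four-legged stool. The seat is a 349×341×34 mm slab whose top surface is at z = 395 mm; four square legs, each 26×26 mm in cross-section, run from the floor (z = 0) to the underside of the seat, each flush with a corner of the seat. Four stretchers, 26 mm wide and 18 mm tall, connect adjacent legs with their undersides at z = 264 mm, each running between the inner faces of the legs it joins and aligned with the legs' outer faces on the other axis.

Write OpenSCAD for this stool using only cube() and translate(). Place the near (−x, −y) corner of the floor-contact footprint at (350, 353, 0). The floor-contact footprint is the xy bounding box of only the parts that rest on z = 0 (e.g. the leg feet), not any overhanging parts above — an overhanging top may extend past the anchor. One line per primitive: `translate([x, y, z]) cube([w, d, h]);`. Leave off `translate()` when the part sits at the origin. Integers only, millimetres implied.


translate([350, 353, 361]) cube([349, 341, 34]);
translate([350, 353, 0]) cube([26, 26, 361]);
translate([673, 353, 0]) cube([26, 26, 361]);
translate([350, 668, 0]) cube([26, 26, 361]);
translate([673, 668, 0]) cube([26, 26, 361]);
translate([376, 353, 264]) cube([297, 26, 18]);
translate([376, 668, 264]) cube([297, 26, 18]);
translate([350, 379, 264]) cube([26, 289, 18]);
translate([673, 379, 264]) cube([26, 289, 18]);


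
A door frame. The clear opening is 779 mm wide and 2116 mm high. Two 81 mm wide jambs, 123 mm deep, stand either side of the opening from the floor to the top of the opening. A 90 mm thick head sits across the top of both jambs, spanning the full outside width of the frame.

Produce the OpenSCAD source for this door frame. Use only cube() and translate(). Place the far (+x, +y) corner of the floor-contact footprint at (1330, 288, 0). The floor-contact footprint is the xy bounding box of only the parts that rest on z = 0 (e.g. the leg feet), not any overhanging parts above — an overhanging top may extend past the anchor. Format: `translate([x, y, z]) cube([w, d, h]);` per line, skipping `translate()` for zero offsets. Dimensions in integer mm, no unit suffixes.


translate([389, 165, 0]) cube([81, 123, 2116]);
translate([1249, 165, 0]) cube([81, 123, 2116]);
translate([389, 165, 2116]) cube([941, 123, 90]);


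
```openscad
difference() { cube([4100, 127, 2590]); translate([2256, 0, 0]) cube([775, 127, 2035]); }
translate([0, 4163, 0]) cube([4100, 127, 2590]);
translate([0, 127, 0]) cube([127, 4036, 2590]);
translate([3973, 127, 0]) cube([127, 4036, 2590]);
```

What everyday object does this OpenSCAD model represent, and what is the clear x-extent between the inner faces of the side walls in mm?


A single room. The interior width is 3846 mm.

Four walls enclosing a rectangle with a door in the front wall — a room. Outside width 4100 minus two 127 mm walls gives 3846 mm.


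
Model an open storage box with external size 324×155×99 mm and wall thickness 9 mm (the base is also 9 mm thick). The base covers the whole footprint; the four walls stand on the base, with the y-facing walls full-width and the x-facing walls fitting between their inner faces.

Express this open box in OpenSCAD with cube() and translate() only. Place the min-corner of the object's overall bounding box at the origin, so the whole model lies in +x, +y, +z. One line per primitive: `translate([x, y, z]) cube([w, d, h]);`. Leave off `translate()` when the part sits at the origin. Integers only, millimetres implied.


cube([324, 155, 9]);
translate([0, 0, 9]) cube([324, 9, 90]);
translate([0, 146, 9]) cube([324, 9, 90]);
translate([0, 9, 9]) cube([9, 137, 90]);
translate([315, 9, 9]) cube([9, 137, 90]);


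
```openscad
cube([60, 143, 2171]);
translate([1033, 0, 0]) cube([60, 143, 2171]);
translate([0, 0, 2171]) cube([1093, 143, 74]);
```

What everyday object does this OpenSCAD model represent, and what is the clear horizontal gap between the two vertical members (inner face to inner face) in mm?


A door frame. The clear opening width is 973 mm.

Two 2171 mm tall posts with a header on top — a door frame. The left jamb is 60 mm wide at x = 0; the right jamb starts at x = 1033. The clear opening is 1033 − 60 = 973 mm.


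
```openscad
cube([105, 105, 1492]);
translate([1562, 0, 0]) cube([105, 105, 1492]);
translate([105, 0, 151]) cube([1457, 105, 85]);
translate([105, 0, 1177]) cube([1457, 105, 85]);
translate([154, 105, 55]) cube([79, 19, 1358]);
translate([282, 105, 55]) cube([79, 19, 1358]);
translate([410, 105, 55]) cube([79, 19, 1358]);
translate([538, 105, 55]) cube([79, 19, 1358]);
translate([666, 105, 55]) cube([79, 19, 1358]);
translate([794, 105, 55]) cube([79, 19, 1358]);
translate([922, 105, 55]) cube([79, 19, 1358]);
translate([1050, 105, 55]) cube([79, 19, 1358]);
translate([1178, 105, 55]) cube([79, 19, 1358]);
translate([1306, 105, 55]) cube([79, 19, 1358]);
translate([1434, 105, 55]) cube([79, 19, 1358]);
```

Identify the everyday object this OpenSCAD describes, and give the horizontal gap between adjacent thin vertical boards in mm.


A fence section. The picket gap is 49 mm.

Two posts, two rails, 11 pickets — a fence section. Span 1457 mm holds 11 pickets of 79 mm with 12 equal gaps: ⌊(1457 − 11·79) / 12⌋ = 49 mm.


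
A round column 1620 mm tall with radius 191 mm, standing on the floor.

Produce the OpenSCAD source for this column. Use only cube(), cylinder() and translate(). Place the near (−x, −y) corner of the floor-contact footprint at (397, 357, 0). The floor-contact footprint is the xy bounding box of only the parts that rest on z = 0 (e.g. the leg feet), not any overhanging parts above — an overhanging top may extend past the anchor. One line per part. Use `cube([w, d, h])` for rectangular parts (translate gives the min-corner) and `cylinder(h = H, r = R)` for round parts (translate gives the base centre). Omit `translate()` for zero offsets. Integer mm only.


translate([588, 548, 0]) cylinder(h = 1620, r = 191);


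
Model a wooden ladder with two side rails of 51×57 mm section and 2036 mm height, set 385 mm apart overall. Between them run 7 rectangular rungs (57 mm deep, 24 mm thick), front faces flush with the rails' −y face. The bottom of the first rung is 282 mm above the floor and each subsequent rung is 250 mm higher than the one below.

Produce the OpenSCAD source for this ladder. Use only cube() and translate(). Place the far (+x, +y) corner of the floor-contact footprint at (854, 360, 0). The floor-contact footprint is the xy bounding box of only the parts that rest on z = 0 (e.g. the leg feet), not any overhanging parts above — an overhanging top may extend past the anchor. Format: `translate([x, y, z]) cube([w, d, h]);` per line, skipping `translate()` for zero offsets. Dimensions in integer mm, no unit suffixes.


translate([469, 303, 0]) cube([51, 57, 2036]);
translate([803, 303, 0]) cube([51, 57, 2036]);
translate([520, 303, 282]) cube([283, 57, 24]);
translate([520, 303, 532]) cube([283, 57, 24]);
translate([520, 303, 782]) cube([283, 57, 24]);
translate([520, 303, 1032]) cube([283, 57, 24]);
translate([520, 303, 1282]) cube([283, 57, 24]);
translate([520, 303, 1532]) cube([283, 57, 24]);
translate([520, 303, 1782]) cube([283, 57, 24]);


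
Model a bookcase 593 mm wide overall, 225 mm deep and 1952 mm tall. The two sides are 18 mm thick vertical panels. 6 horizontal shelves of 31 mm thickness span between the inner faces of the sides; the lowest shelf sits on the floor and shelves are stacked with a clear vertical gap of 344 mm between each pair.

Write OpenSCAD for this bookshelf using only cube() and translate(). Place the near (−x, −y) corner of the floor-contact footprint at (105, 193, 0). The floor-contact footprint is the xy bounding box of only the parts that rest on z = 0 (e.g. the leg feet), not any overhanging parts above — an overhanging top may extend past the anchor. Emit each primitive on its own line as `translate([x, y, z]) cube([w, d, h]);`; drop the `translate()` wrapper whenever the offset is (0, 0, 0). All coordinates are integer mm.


translate([105, 193, 0]) cube([18, 225, 1952]);
translate([680, 193, 0]) cube([18, 225, 1952]);
translate([123, 193, 0]) cube([557, 225, 31]);
translate([123, 193, 375]) cube([557, 225, 31]);
translate([123, 193, 750]) cube([557, 225, 31]);
translate([123, 193, 1125]) cube([557, 225, 31]);
translate([123, 193, 1500]) cube([557, 225, 31]);
translate([123, 193, 1875]) cube([557, 225, 31]);
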